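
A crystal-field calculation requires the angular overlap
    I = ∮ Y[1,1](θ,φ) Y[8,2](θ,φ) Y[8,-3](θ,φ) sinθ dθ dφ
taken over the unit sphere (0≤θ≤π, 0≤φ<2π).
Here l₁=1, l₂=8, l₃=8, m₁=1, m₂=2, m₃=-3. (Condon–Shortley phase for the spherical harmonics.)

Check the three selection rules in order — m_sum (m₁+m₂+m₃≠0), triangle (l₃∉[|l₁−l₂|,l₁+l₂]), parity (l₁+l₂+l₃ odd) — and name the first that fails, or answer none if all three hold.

azimuthal sum: 1 + 2 − 3 = 0  ✓
7 ≤ 8 ≤ 9 (triangle on l)  ✓
L = 1 + 8 + 8 = 17 (odd)  ✗

parity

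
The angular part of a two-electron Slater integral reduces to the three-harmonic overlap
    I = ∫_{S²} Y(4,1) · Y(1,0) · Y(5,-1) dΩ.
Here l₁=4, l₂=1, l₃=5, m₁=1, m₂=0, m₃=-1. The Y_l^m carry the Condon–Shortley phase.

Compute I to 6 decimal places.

-0.240571

m-sum 0 ✓  L=10 even ✓  3≤5≤5 ✓
Π(2lᵢ+1) = 9×3×11 = 297
triangle coeff Δ(4,1,5) = 1/495
Σ_t [0,0]: t=0:+1/576 = 1/576
(3j)²=5/99 [(4 1 5; 0 0 0)], sign=-1
Σ_t [0,0]: t=0:+1/720 = 1/720
(3j)²=8/165 [(4 1 5; 1 0 -1)], sign=+1
⇒ 4πI² = 8/11
I = (-1)√(8/11/(4π)) = -0.24057125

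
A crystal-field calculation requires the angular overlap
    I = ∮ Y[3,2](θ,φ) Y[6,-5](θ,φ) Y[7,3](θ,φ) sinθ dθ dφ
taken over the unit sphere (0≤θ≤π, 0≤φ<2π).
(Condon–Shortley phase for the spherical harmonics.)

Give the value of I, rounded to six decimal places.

0.120821

m-sum 0 ✓  L=16 even ✓  3≤7≤9 ✓
Π(2lᵢ+1) = 7×13×15 = 1365
triangle coeff Δ(3,6,7) = 1/2042040
Σ_t [0,2]: t=0:+1/207360 t=1:−1/57600 t=2:+1/207360 = -1/129600
(3j)²=168/12155 [(3 6 7; 0 0 0)], sign=+1
Σ_t [0,1]: t=0:+1/4354560 t=1:−1/87091200 = 19/87091200
(3j)²=361/37128 [(3 6 7; 2 -5 3)], sign=+1
⇒ 4πI² = 7581/41327
I = (+1)√(7581/41327/(4π)) = 0.12082071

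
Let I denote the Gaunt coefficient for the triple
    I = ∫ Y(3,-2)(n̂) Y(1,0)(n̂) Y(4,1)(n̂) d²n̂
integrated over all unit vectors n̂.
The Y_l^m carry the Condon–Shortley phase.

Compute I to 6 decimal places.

0.000000

-2 + 0 + 1 = -1 ≠ 0: azimuthal integral kills it; I = 0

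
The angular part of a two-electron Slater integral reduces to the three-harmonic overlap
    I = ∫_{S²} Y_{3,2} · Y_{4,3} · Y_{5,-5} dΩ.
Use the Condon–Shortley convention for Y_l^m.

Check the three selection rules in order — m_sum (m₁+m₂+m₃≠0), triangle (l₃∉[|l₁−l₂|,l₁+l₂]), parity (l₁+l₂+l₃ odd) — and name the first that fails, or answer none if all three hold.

none

m₁+m₂+m₃ = 2 + 3 − 5 = 0  ✓
triangle: |3−4|=1 ≤ l₃=5 ≤ 3+4=7  ✓
parity: l₁+l₂+l₃ = 12 is even  ✓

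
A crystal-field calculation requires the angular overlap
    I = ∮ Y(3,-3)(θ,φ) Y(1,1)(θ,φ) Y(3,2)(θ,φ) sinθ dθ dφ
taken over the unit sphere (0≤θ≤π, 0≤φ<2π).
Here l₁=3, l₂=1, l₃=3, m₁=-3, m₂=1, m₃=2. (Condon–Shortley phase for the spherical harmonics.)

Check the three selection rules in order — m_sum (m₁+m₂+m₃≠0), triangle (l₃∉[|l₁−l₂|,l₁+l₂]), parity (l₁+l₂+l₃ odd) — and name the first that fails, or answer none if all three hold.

parity

Σmᵢ = 0  ✓
l₃∈[|l₁−l₂|,l₁+l₂]=[2,4], have l₃=3  ✓
Σlᵢ = 7 ⇒ odd  ✗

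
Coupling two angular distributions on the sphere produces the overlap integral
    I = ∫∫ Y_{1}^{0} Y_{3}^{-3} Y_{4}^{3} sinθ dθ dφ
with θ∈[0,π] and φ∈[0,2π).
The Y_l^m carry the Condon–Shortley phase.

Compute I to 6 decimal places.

Rules hold: Σm=0, L=8 even, 2≤4≤4.
N = 3·7·9 = 189
Δ = 0!·2!·6!/9! = 1/252
Racah Σ t=0..0: t=0:+1/36 = 1/36
⇒ 3j(1 3 4; 0 0 0)² = 4/63, sgn +1
Racah Σ t=0..0: t=0:+1/720 = 1/720
⇒ 3j(1 3 4; 0 -3 3)² = 1/36, sgn -1
4πI² = N·(3j₀)²·(3jₘ)² = 1/3
I = -1·√(0.333333/4π) = -0.16286750

-0.162868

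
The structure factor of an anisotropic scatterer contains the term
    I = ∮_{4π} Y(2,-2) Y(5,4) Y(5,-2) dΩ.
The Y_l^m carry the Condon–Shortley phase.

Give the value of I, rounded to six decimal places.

Rules hold: Σm=0, L=12 even, 3≤5≤7.
N = 5·11·11 = 605
Δ = 2!·2!·8!/13! = 1/38610
Racah Σ t=0..2: t=0:+1/2880 t=1:−1/576 t=2:+1/2880 = -1/960
⇒ 3j(2 5 5; 0 0 0)² = 10/429, sgn +1
Racah Σ t=2..2: t=2:+1/20160 = 1/20160
⇒ 3j(2 5 5; -2 4 -2)² = 12/715, sgn -1
4πI² = N·(3j₀)²·(3jₘ)² = 40/169
I = -1·√(0.236686/4π) = -0.13724032

-0.137240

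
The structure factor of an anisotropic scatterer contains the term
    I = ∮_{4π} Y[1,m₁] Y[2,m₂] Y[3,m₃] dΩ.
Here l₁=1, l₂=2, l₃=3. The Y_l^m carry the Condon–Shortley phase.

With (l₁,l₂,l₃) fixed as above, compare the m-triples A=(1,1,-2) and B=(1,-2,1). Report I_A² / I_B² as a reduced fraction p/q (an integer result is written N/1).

10/1

Same 1,2,3: normalisation and zero-m 3j drop out of the ratio.
A: Δ: 0! 2! 4! / 7! → 1/105; sum: t=0:+1/12 = 1/12; 3j²(1 2 3; 1 1 -2) = Δ·Π!·Σ² = 2/21  (sign -1)
B: Δ: 0! 2! 4! / 7! → 1/105; sum: t=0:+1/48 = 1/48; 3j²(1 2 3; 1 -2 1) = Δ·Π!·Σ² = 1/105  (sign +1)
I_A²/I_B² = (2/21)/(1/105) = 10/1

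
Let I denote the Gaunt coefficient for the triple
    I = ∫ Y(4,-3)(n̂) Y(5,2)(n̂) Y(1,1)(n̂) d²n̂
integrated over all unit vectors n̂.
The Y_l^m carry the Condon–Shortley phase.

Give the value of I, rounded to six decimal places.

0.085055

Checks pass: Σm=0; 10 even; l₃=1∈[1,9].
(2·4+1)(2·5+1)(2·1+1) = 297
Δ: 8! 0! 2! / 11! → 1/495
sum: t=4:+1/576 = 1/576
3j²(4 5 1; 0 0 0) = Δ·Π!·Σ² = 5/99  (sign -1)
sum: t=7:−1/10080 = -1/10080
3j²(4 5 1; -3 2 1) = Δ·Π!·Σ² = 1/165  (sign -1)
combine: 4πI² = 297·5/99·1/165 = 1/11
take √, sign +1: I = 0.08505478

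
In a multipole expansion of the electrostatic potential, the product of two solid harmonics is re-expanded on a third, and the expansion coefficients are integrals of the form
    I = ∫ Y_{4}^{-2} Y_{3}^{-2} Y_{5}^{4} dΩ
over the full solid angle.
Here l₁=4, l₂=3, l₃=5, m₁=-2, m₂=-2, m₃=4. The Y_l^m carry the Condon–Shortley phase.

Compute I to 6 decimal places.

0.143343

Checks pass: Σm=0; 12 even; l₃=5∈[1,7].
(2·4+1)(2·3+1)(2·5+1) = 693
Δ: 2! 6! 4! / 13! → 1/180180
sum: t=0:+1/576 t=1:−1/144 t=2:+1/576 = -1/288
3j²(4 3 5; 0 0 0) = Δ·Π!·Σ² = 20/1001  (sign +1)
sum: t=0:+1/8640 t=1:−1/2880 = -1/4320
3j²(4 3 5; -2 -2 4) = Δ·Π!·Σ² = 8/429  (sign +1)
combine: 4πI² = 693·20/1001·8/429 = 480/1859
take √, sign +1: I = 0.14334284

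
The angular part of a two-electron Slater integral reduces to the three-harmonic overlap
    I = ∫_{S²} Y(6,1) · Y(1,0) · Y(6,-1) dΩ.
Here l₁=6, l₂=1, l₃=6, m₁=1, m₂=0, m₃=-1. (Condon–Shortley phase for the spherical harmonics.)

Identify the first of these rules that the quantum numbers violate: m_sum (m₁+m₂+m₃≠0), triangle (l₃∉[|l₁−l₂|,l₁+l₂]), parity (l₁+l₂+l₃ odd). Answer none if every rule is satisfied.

parity

m₁+m₂+m₃ = 1 + 0 − 1 = 0  ✓
triangle: |6−1|=5 ≤ l₃=6 ≤ 6+1=7  ✓
parity: l₁+l₂+l₃ = 13 is odd  ✗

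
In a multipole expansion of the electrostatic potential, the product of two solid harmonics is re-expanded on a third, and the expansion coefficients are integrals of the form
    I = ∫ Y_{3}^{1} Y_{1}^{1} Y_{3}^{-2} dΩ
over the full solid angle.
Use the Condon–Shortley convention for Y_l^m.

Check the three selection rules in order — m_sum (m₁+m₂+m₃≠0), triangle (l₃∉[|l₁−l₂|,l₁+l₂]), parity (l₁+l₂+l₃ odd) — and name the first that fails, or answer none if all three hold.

Σmᵢ = 0  ✓
l₃∈[|l₁−l₂|,l₁+l₂]=[2,4], have l₃=3  ✓
Σlᵢ = 7 ⇒ odd  ✗

parity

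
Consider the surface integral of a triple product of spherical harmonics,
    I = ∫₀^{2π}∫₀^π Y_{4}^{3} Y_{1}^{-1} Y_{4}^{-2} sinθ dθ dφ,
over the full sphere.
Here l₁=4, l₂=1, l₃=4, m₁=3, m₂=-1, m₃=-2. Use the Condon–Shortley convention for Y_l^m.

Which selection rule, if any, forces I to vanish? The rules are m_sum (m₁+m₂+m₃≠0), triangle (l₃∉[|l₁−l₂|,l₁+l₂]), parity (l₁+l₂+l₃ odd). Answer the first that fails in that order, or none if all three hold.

m₁+m₂+m₃ = 3 − 1 − 2 = 0  ✓
triangle: |4−1|=3 ≤ l₃=4 ≤ 4+1=5  ✓
parity: l₁+l₂+l₃ = 9 is odd  ✗

parity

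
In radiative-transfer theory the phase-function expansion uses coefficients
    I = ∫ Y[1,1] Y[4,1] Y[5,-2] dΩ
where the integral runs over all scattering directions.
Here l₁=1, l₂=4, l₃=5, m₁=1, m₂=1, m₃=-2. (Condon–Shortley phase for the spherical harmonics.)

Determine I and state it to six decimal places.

0.225034

m-sum 0 ✓  L=10 even ✓  3≤5≤5 ✓
Π(2lᵢ+1) = 3×9×11 = 297
triangle coeff Δ(1,4,5) = 1/495
Σ_t [0,0]: t=0:+1/576 = 1/576
(3j)²=5/99 [(1 4 5; 0 0 0)], sign=-1
Σ_t [0,0]: t=0:+1/1440 = 1/1440
(3j)²=7/165 [(1 4 5; 1 1 -2)], sign=-1
⇒ 4πI² = 7/11
I = (+1)√(7/11/(4π)) = 0.22503380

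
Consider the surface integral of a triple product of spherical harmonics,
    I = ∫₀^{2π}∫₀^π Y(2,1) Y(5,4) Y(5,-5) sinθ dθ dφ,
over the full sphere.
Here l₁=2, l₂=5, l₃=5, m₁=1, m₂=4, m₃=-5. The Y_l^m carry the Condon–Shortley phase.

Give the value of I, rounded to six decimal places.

Rules hold: Σm=0, L=12 even, 3≤5≤7.
N = 5·11·11 = 605
Δ = 2!·2!·8!/13! = 1/38610
Racah Σ t=0..2: t=0:+1/2880 t=1:−1/576 t=2:+1/2880 = -1/960
⇒ 3j(2 5 5; 0 0 0)² = 10/429, sgn +1
Racah Σ t=1..1: t=1:−1/80640 = -1/80640
⇒ 3j(2 5 5; 1 4 -5)² = 9/286, sgn -1
4πI² = N·(3j₀)²·(3jₘ)² = 75/169
I = -1·√(0.443787/4π) = -0.18792404

-0.187924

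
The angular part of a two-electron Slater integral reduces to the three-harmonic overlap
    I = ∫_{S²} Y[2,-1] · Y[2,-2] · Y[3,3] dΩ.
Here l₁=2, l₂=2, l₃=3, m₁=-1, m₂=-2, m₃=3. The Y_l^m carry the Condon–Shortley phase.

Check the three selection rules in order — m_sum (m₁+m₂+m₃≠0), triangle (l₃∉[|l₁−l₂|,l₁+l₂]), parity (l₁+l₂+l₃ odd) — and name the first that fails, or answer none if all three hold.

m₁+m₂+m₃ = -1 − 2 + 3 = 0  ✓
triangle: |2−2|=0 ≤ l₃=3 ≤ 2+2=4  ✓
parity: l₁+l₂+l₃ = 7 is odd  ✗

parity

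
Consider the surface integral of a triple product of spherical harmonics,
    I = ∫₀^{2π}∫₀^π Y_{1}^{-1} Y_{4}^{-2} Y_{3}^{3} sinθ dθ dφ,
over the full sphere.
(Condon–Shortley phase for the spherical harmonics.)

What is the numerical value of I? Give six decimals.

Checks pass: Σm=0; 8 even; l₃=3∈[3,5].
(2·1+1)(2·4+1)(2·3+1) = 189
Δ: 2! 0! 6! / 9! → 1/252
sum: t=1:−1/36 = -1/36
3j²(1 4 3; 0 0 0) = Δ·Π!·Σ² = 4/63  (sign +1)
sum: t=2:+1/1440 = 1/1440
3j²(1 4 3; -1 -2 3) = Δ·Π!·Σ² = 1/252  (sign +1)
combine: 4πI² = 189·4/63·1/252 = 1/21
take √, sign +1: I = 0.06155813

0.061558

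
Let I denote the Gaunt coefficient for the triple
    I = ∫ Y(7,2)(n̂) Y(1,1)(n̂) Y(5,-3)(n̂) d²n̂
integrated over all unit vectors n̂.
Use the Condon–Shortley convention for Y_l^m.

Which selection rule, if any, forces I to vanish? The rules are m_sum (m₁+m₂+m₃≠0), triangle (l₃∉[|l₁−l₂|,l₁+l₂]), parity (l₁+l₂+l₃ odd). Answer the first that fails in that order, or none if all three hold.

m₁+m₂+m₃ = 2 + 1 − 3 = 0  ✓
triangle: |7−1|=6 ≤ l₃=5 ≤ 7+1=8  ✗
parity: l₁+l₂+l₃ = 13 is odd

triangle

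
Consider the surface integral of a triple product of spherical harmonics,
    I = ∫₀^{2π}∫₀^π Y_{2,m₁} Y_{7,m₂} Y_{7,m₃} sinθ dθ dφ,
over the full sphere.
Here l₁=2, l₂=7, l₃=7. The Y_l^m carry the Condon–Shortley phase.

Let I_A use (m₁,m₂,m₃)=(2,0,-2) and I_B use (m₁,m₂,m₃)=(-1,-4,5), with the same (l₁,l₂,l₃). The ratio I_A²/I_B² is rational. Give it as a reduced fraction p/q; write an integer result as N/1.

28/27

Shared (l₁,l₂,l₃)=(2,7,7): N and (l;000)² cancel in I_A²/I_B².
A: Δ = 2!·2!·12!/17! = 1/185640; Racah Σ t=0..0: t=0:+1/2419200 = 1/2419200; ⇒ 3j(2 7 7; 2 0 -2)² = 27/1105, sgn -1
B: Δ = 2!·2!·12!/17! = 1/185640; Racah Σ t=1..2: t=1:−1/14515200 t=2:+1/79833600 = -1/17740800; ⇒ 3j(2 7 7; -1 -4 5)² = 729/30940, sgn -1
I_A²/I_B² = (27/1105)/(729/30940) = 28/27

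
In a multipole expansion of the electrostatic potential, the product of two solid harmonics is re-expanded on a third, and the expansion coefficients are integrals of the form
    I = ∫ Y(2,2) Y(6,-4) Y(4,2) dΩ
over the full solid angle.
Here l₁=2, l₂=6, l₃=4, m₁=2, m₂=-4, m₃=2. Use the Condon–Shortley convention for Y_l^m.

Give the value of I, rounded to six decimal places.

0.230476

m-sum 0 ✓  L=12 even ✓  4≤4≤8 ✓
Π(2lᵢ+1) = 5×13×9 = 585
triangle coeff Δ(2,6,4) = 1/6435
Σ_t [2,2]: t=2:+1/2304 = 1/2304
(3j)²=5/143 [(2 6 4; 0 0 0)], sign=+1
Σ_t [0,0]: t=0:+1/34560 = 1/34560
(3j)²=14/429 [(2 6 4; 2 -4 2)], sign=+1
⇒ 4πI² = 1050/1573
I = (+1)√(1050/1573/(4π)) = 0.23047581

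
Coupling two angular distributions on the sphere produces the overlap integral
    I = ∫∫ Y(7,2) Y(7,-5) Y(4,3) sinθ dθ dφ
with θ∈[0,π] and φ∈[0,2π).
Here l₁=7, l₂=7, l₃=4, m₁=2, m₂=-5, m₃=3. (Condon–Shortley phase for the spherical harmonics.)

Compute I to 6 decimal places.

0.160152

m-sum 0 ✓  L=18 even ✓  0≤4≤14 ✓
Π(2lᵢ+1) = 15×15×9 = 2025
triangle coeff Δ(7,7,4) = 1/58198140
Σ_t [3,7]: t=3:−1/17418240 t=4:+1/622080 t=5:−1/230400 t=6:+1/622080 t=7:−1/17418240 = -1/806400
(3j)²=2268/230945 [(7 7 4; 0 0 0)], sign=-1
Σ_t [1,2]: t=1:−1/52254720 t=2:+1/11612160 = 1/14929920
(3j)²=1225/75582 [(7 7 4; 2 -5 3)], sign=-1
⇒ 4πI² = 62511750/193947611
I = (+1)√(62511750/193947611/(4π)) = 0.16015248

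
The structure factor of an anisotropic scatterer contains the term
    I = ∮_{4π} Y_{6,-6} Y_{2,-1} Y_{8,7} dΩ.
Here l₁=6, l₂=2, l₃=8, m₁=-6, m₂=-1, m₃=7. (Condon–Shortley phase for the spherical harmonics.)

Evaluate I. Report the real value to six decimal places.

-0.181017

Rules hold: Σm=0, L=16 even, 4≤8≤8.
N = 13·5·17 = 1105
Δ = 0!·12!·4!/17! = 1/30940
Racah Σ t=0..0: t=0:+1/2073600 = 1/2073600
⇒ 3j(6 2 8; 0 0 0)² = 28/1105, sgn +1
Racah Σ t=0..0: t=0:+1/2874009600 = 1/2874009600
⇒ 3j(6 2 8; -6 -1 7)² = 1/68, sgn -1
4πI² = N·(3j₀)²·(3jₘ)² = 7/17
I = -1·√(0.411765/4π) = -0.18101711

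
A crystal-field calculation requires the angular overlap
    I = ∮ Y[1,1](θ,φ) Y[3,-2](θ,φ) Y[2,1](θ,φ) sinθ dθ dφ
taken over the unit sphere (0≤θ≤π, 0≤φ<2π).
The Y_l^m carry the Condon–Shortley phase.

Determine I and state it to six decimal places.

Rules hold: Σm=0, L=6 even, 2≤2≤4.
N = 3·7·5 = 105
Δ = 2!·0!·4!/7! = 1/105
Racah Σ t=1..1: t=1:−1/4 = -1/4
⇒ 3j(1 3 2; 0 0 0)² = 3/35, sgn -1
Racah Σ t=0..0: t=0:+1/12 = 1/12
⇒ 3j(1 3 2; 1 -2 1)² = 2/21, sgn -1
4πI² = N·(3j₀)²·(3jₘ)² = 6/7
I = +1·√(0.857143/4π) = 0.26116903

0.261169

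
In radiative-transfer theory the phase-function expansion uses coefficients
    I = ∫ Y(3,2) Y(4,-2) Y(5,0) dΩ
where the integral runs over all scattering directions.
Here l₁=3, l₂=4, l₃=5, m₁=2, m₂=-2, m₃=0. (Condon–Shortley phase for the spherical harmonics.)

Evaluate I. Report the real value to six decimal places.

-0.171327

Rules hold: Σm=0, L=12 even, 1≤5≤7.
N = 7·9·11 = 693
Δ = 2!·4!·6!/13! = 1/180180
Racah Σ t=0..2: t=0:+1/576 t=1:−1/144 t=2:+1/576 = -1/288
⇒ 3j(3 4 5; 0 0 0)² = 20/1001, sgn +1
Racah Σ t=0..1: t=0:+1/576 t=1:−1/2880 = 1/720
⇒ 3j(3 4 5; 2 -2 0)² = 80/3003, sgn -1
4πI² = N·(3j₀)²·(3jₘ)² = 4800/13013
I = -1·√(0.368862/4π) = -0.17132746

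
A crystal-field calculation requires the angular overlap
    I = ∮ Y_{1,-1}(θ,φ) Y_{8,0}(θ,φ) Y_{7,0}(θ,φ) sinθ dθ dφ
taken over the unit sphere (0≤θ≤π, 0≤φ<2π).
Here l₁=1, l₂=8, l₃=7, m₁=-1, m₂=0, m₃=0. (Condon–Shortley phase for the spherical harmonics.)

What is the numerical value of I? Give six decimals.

0.000000

-1 + 0 + 0 = -1 ≠ 0: azimuthal integral kills it; I = 0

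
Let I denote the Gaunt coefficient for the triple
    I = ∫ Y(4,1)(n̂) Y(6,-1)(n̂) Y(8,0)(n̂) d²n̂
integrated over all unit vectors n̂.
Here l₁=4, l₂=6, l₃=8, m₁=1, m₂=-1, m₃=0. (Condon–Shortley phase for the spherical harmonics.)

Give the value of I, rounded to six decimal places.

0.023683

Checks pass: Σm=0; 18 even; l₃=8∈[2,10].
(2·4+1)(2·6+1)(2·8+1) = 1989
Δ: 2! 6! 10! / 19! → 1/23279256
sum: t=0:+1/1658880 t=1:−1/518400 t=2:+1/1658880 = -1/1382400
3j²(4 6 8; 0 0 0) = Δ·Π!·Σ² = 504/46189  (sign -1)
sum: t=0:+1/1036800 t=1:−1/829440 t=2:+1/7257600 = -1/9676800
3j²(4 6 8; 1 -1 0) = Δ·Π!·Σ² = 15/46189  (sign -1)
combine: 4πI² = 1989·504/46189·15/46189 = 68040/9653501
take √, sign +1: I = 0.02368290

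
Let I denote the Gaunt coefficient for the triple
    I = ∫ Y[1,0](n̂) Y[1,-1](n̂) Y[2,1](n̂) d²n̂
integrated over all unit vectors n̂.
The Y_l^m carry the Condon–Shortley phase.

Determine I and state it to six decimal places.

m-sum 0 ✓  L=4 even ✓  0≤2≤2 ✓
Π(2lᵢ+1) = 3×3×5 = 45
triangle coeff Δ(1,1,2) = 1/30
Σ_t [0,0]: t=0:+1/1 = 1/1
(3j)²=2/15 [(1 1 2; 0 0 0)], sign=+1
Σ_t [0,0]: t=0:+1/2 = 1/2
(3j)²=1/10 [(1 1 2; 0 -1 1)], sign=-1
⇒ 4πI² = 3/5
I = (-1)√(3/5/(4π)) = -0.21850969

-0.218510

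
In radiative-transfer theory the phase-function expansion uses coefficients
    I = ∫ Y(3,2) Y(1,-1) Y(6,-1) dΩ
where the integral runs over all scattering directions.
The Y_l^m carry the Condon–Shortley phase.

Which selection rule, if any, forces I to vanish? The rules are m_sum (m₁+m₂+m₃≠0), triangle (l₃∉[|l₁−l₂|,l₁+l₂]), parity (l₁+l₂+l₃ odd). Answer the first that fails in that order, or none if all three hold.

triangle

m₁+m₂+m₃ = 2 − 1 − 1 = 0  ✓
triangle: |3−1|=2 ≤ l₃=6 ≤ 3+1=4  ✗
parity: l₁+l₂+l₃ = 10 is even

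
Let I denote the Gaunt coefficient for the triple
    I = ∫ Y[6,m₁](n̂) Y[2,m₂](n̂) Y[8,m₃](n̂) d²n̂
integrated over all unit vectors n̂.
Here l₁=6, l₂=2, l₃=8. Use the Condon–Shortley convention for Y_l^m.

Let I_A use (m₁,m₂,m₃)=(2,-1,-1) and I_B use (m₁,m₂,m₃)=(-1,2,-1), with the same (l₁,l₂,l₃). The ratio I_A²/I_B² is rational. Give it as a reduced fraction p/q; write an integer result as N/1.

5/2

l's match ⇒ only the (l;m) 3-j factors differ between A and B.
A: triangle coeff Δ(6,2,8) = 1/30940; Σ_t [0,0]: t=0:+1/5806080 = 1/5806080; (3j)²=9/884 [(6 2 8; 2 -1 -1)], sign=-1
B: triangle coeff Δ(6,2,8) = 1/30940; Σ_t [0,0]: t=0:+1/14515200 = 1/14515200; (3j)²=9/2210 [(6 2 8; -1 2 -1)], sign=-1
I_A²/I_B² = (9/884)/(9/2210) = 5/2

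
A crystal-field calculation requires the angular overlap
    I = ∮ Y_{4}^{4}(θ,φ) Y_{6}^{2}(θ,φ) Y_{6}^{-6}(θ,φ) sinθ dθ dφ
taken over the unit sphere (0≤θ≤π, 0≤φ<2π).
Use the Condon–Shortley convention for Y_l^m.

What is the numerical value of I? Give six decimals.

m-sum 0 ✓  L=16 even ✓  2≤6≤10 ✓
Π(2lᵢ+1) = 9×13×13 = 1521
triangle coeff Δ(4,6,6) = 1/15315300
Σ_t [0,4]: t=0:+1/829440 t=1:−1/25920 t=2:+1/9216 t=3:−1/25920 t=4:+1/829440 = 7/207360
(3j)²=28/2431 [(4 6 6; 0 0 0)], sign=+1
Σ_t [0,0]: t=0:+1/23224320 = 1/23224320
(3j)²=1/442 [(4 6 6; 4 2 -6)], sign=+1
⇒ 4πI² = 126/3179
I = (+1)√(126/3179/(4π)) = 0.05616103

0.056161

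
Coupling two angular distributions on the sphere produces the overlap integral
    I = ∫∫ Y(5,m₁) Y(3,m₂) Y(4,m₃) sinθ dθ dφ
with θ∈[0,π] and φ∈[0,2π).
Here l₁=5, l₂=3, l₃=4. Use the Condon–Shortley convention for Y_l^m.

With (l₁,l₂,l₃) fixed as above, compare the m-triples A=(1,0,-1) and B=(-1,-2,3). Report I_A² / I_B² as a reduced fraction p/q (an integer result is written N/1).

Same 5,3,4: normalisation and zero-m 3j drop out of the ratio.
A: Δ: 4! 6! 2! / 13! → 1/180180; sum: t=1:−1/432 t=2:+1/192 t=3:−1/1440 = 19/8640; 3j²(5 3 4; 1 0 -1) = Δ·Π!·Σ² = 361/30030  (sign -1)
B: Δ: 4! 6! 2! / 13! → 1/180180; sum: t=0:+1/17280 t=1:−1/1440 = -11/17280; 3j²(5 3 4; -1 -2 3) = Δ·Π!·Σ² = 11/468  (sign +1)
I_A²/I_B² = (361/30030)/(11/468) = 2166/4235

2166/4235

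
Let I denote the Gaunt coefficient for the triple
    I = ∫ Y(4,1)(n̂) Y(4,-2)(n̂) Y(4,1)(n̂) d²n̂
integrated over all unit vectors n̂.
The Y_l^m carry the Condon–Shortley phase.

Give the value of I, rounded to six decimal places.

0.144370

Rules hold: Σm=0, L=12 even, 0≤4≤8.
N = 9·9·9 = 729
Δ = 4!·4!·4!/13! = 1/450450
Racah Σ t=0..4: t=0:+1/13824 t=1:−1/216 t=2:+1/64 t=3:−1/216 t=4:+1/13824 = 5/768
⇒ 3j(4 4 4; 0 0 0)² = 18/1001, sgn +1
Racah Σ t=0..2: t=0:+1/576 t=1:−1/144 t=2:+1/576 = -1/288
⇒ 3j(4 4 4; 1 -2 1)² = 20/1001, sgn +1
4πI² = N·(3j₀)²·(3jₘ)² = 262440/1002001
I = +1·√(0.261916/4π) = 0.14436968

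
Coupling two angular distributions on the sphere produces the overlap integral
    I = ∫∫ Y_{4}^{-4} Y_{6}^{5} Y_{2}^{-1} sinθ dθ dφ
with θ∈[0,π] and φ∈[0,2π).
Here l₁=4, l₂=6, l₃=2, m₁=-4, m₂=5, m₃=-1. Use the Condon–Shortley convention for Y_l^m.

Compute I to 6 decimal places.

-0.204295

Checks pass: Σm=0; 12 even; l₃=2∈[2,10].
(2·4+1)(2·6+1)(2·2+1) = 585
Δ: 8! 0! 4! / 13! → 1/6435
sum: t=4:+1/2304 = 1/2304
3j²(4 6 2; 0 0 0) = Δ·Π!·Σ² = 5/143  (sign +1)
sum: t=8:+1/241920 = 1/241920
3j²(4 6 2; -4 5 -1) = Δ·Π!·Σ² = 1/39  (sign -1)
combine: 4πI² = 585·5/143·1/39 = 75/143
take √, sign -1: I = -0.20429497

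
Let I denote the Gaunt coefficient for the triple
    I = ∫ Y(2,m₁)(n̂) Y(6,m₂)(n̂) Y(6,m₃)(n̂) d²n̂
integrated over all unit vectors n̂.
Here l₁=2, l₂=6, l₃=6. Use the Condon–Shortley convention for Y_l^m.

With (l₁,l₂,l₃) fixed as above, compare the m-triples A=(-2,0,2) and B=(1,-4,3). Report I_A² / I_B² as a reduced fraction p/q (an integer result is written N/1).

l's match ⇒ only the (l;m) 3-j factors differ between A and B.
A: triangle coeff Δ(2,6,6) = 1/90090; Σ_t [2,2]: t=2:+1/69120 = 1/69120; (3j)²=4/143 [(2 6 6; -2 0 2)], sign=+1
B: triangle coeff Δ(2,6,6) = 1/90090; Σ_t [0,1]: t=0:+1/161280 t=1:−1/725760 = 1/207360; (3j)²=7/286 [(2 6 6; 1 -4 3)], sign=-1
I_A²/I_B² = (4/143)/(7/286) = 8/7

8/7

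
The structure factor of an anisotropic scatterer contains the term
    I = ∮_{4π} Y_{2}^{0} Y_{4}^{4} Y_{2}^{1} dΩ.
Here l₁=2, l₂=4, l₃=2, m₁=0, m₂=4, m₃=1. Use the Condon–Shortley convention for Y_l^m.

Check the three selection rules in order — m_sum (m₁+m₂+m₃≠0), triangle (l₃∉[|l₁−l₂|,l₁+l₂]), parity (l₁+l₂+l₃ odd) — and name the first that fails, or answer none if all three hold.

m_sum

m₁+m₂+m₃ = 0 + 4 + 1 = 5  ✗
triangle: |2−4|=2 ≤ l₃=2 ≤ 2+4=6
parity: l₁+l₂+l₃ = 8 is even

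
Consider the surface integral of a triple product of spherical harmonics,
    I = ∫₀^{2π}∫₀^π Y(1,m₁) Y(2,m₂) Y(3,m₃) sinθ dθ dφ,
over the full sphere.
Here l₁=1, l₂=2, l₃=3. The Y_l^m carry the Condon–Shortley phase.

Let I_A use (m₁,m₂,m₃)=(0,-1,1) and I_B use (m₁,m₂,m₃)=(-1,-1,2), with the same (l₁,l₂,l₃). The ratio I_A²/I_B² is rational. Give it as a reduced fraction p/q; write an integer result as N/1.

4/5

Same 1,2,3: normalisation and zero-m 3j drop out of the ratio.
A: Δ: 0! 2! 4! / 7! → 1/105; sum: t=0:+1/6 = 1/6; 3j²(1 2 3; 0 -1 1) = Δ·Π!·Σ² = 8/105  (sign +1)
B: Δ: 0! 2! 4! / 7! → 1/105; sum: t=0:+1/12 = 1/12; 3j²(1 2 3; -1 -1 2) = Δ·Π!·Σ² = 2/21  (sign -1)
I_A²/I_B² = (8/105)/(2/21) = 4/5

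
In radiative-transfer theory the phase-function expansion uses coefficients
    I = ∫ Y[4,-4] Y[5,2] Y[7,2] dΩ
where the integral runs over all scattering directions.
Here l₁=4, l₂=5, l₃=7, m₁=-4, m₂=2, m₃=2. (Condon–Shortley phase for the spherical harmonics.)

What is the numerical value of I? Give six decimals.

-0.110423

m-sum 0 ✓  L=16 even ✓  1≤7≤9 ✓
Π(2lᵢ+1) = 9×11×15 = 1485
triangle coeff Δ(4,5,7) = 1/6126120
Σ_t [0,2]: t=0:+1/69120 t=1:−1/20736 t=2:+1/69120 = -1/51840
(3j)²=280/21879 [(4 5 7; 0 0 0)], sign=+1
Σ_t [2,2]: t=2:+1/1036800 = 1/1036800
(3j)²=98/12155 [(4 5 7; -4 2 2)], sign=-1
⇒ 4πI² = 82320/537251
I = (-1)√(82320/537251/(4π)) = -0.11042290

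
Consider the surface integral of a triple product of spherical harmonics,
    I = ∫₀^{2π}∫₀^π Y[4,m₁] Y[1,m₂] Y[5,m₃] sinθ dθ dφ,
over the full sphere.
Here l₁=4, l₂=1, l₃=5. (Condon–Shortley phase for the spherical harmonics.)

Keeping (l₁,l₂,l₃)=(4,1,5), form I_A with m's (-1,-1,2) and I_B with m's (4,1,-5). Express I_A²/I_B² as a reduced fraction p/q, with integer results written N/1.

l's match ⇒ only the (l;m) 3-j factors differ between A and B.
A: triangle coeff Δ(4,1,5) = 1/495; Σ_t [0,0]: t=0:+1/1440 = 1/1440; (3j)²=7/165 [(4 1 5; -1 -1 2)], sign=-1
B: triangle coeff Δ(4,1,5) = 1/495; Σ_t [0,0]: t=0:+1/80640 = 1/80640; (3j)²=1/11 [(4 1 5; 4 1 -5)], sign=+1
I_A²/I_B² = (7/165)/(1/11) = 7/15

7/15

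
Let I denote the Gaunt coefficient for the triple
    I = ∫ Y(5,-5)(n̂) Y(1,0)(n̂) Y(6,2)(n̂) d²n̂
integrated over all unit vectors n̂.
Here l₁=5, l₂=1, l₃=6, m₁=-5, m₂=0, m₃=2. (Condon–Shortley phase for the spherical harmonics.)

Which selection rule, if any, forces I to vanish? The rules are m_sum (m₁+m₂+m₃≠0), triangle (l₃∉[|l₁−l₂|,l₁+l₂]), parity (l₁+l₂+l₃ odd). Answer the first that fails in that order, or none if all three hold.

m_sum

Σmᵢ = -3  ✗
l₃∈[|l₁−l₂|,l₁+l₂]=[4,6], have l₃=6
Σlᵢ = 12 ⇒ even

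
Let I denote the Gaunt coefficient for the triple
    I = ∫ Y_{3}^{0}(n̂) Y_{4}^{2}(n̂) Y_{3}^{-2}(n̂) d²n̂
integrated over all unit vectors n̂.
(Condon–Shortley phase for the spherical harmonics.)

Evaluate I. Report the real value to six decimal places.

-0.044418

m-sum 0 ✓  L=10 even ✓  1≤3≤7 ✓
Π(2lᵢ+1) = 7×9×7 = 441
triangle coeff Δ(3,4,3) = 1/34650
Σ_t [1,3]: t=1:−1/72 t=2:+1/16 t=3:−1/72 = 5/144
(3j)²=2/77 [(3 4 3; 0 0 0)], sign=-1
Σ_t [2,3]: t=2:+1/96 t=3:−1/72 = -1/288
(3j)²=1/462 [(3 4 3; 0 2 -2)], sign=+1
⇒ 4πI² = 3/121
I = (-1)√(3/121/(4π)) = -0.04441841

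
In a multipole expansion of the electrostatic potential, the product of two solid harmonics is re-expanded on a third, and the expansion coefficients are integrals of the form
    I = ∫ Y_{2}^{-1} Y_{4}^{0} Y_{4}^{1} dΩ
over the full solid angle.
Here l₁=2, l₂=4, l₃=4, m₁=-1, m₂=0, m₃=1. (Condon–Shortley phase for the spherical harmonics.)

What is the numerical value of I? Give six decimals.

Rules hold: Σm=0, L=10 even, 2≤4≤6.
N = 5·9·9 = 405
Δ = 2!·2!·6!/11! = 1/13860
Racah Σ t=0..2: t=0:+1/192 t=1:−1/36 t=2:+1/192 = -5/288
⇒ 3j(2 4 4; 0 0 0)² = 20/693, sgn -1
Racah Σ t=1..2: t=1:−1/72 t=2:+1/96 = -1/288
⇒ 3j(2 4 4; -1 0 1)² = 1/462, sgn +1
4πI² = N·(3j₀)²·(3jₘ)² = 150/5929
I = -1·√(0.0252994/4π) = -0.04486937

-0.044869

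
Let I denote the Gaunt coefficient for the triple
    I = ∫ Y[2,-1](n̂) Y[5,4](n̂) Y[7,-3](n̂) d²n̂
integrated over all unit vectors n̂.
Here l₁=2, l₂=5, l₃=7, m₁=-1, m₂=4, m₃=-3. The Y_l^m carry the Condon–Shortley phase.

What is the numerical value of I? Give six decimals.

m-sum 0 ✓  L=14 even ✓  3≤7≤7 ✓
Π(2lᵢ+1) = 5×11×15 = 825
triangle coeff Δ(2,5,7) = 1/15015
Σ_t [0,0]: t=0:+1/57600 = 1/57600
(3j)²=21/715 [(2 5 7; 0 0 0)], sign=-1
Σ_t [0,0]: t=0:+1/2177280 = 1/2177280
(3j)²=8/3003 [(2 5 7; -1 4 -3)], sign=+1
⇒ 4πI² = 120/1859
I = (-1)√(120/1859/(4π)) = -0.07167142

-0.071671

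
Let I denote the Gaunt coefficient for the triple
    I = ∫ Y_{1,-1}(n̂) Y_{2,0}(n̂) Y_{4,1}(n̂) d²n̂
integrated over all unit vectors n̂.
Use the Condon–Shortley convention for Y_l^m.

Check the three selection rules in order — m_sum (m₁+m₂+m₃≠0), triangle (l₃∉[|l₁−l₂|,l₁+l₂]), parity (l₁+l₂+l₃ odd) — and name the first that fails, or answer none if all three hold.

azimuthal sum: -1 + 0 + 1 = 0  ✓
1 ≤ 4 ≤ 3 (triangle on l)  ✗
L = 1 + 2 + 4 = 7 (odd)

triangle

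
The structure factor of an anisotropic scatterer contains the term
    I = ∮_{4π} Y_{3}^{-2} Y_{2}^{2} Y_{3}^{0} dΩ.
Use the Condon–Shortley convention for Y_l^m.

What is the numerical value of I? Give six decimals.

Checks pass: Σm=0; 8 even; l₃=3∈[1,5].
(2·3+1)(2·2+1)(2·3+1) = 245
Δ: 2! 4! 2! / 9! → 1/3780
sum: t=0:+1/24 t=1:−1/4 t=2:+1/24 = -1/6
3j²(3 2 3; 0 0 0) = Δ·Π!·Σ² = 4/105  (sign +1)
sum: t=2:+1/24 = 1/24
3j²(3 2 3; -2 2 0) = Δ·Π!·Σ² = 1/21  (sign -1)
combine: 4πI² = 245·4/105·1/21 = 4/9
take √, sign -1: I = -0.18806319

-0.188063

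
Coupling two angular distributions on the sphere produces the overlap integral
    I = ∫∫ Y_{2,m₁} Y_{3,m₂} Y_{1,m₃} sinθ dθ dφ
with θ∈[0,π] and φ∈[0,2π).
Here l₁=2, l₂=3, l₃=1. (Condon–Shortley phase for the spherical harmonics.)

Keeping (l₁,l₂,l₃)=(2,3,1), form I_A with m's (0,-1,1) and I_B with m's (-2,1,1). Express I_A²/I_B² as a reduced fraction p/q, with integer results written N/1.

Shared (l₁,l₂,l₃)=(2,3,1): N and (l;000)² cancel in I_A²/I_B².
A: Δ = 4!·0!·2!/7! = 1/105; Racah Σ t=2..2: t=2:+1/8 = 1/8; ⇒ 3j(2 3 1; 0 -1 1)² = 2/35, sgn +1
B: Δ = 4!·0!·2!/7! = 1/105; Racah Σ t=4..4: t=4:+1/48 = 1/48; ⇒ 3j(2 3 1; -2 1 1)² = 1/105, sgn +1
I_A²/I_B² = (2/35)/(1/105) = 6/1

6/1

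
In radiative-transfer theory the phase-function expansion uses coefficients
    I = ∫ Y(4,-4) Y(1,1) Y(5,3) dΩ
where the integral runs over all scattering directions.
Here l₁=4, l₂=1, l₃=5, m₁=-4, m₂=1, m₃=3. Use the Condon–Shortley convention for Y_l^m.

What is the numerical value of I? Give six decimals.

-0.049106

m-sum 0 ✓  L=10 even ✓  3≤5≤5 ✓
Π(2lᵢ+1) = 9×3×11 = 297
triangle coeff Δ(4,1,5) = 1/495
Σ_t [0,0]: t=0:+1/576 = 1/576
(3j)²=5/99 [(4 1 5; 0 0 0)], sign=-1
Σ_t [0,0]: t=0:+1/80640 = 1/80640
(3j)²=1/495 [(4 1 5; -4 1 3)], sign=+1
⇒ 4πI² = 1/33
I = (-1)√(1/33/(4π)) = -0.04910640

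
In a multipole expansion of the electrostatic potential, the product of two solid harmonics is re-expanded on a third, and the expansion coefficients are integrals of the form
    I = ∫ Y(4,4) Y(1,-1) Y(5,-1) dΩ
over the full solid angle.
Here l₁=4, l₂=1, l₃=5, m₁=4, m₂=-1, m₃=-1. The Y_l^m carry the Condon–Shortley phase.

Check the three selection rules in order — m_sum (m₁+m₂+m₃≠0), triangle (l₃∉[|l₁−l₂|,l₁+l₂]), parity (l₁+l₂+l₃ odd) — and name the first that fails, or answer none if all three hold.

m₁+m₂+m₃ = 4 − 1 − 1 = 2  ✗
triangle: |4−1|=3 ≤ l₃=5 ≤ 4+1=5
parity: l₁+l₂+l₃ = 10 is even

m_sum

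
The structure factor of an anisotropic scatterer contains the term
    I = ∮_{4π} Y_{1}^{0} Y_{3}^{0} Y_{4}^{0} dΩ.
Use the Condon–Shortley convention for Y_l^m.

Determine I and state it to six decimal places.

Rules hold: Σm=0, L=8 even, 2≤4≤4.
N = 3·7·9 = 189
Δ = 0!·2!·6!/9! = 1/252
Racah Σ t=0..0: t=0:+1/36 = 1/36
⇒ 3j(1 3 4; 0 0 0)² = 4/63, sgn +1
(m-triple is (0,0,0) — same symbol as above.)
4πI² = N·(3j₀)²·(3jₘ)² = 16/21
I = +1·√(0.761905/4π) = 0.24623252

0.246233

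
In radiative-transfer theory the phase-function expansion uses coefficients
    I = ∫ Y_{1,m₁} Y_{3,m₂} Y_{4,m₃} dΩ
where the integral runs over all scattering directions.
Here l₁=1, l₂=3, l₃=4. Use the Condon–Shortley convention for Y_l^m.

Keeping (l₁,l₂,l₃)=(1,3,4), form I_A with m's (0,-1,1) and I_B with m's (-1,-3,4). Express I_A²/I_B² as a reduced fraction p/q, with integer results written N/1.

15/28

Same 1,3,4: normalisation and zero-m 3j drop out of the ratio.
A: Δ: 0! 2! 6! / 9! → 1/252; sum: t=0:+1/48 = 1/48; 3j²(1 3 4; 0 -1 1) = Δ·Π!·Σ² = 5/84  (sign -1)
B: Δ: 0! 2! 6! / 9! → 1/252; sum: t=0:+1/1440 = 1/1440; 3j²(1 3 4; -1 -3 4) = Δ·Π!·Σ² = 1/9  (sign +1)
I_A²/I_B² = (5/84)/(1/9) = 15/28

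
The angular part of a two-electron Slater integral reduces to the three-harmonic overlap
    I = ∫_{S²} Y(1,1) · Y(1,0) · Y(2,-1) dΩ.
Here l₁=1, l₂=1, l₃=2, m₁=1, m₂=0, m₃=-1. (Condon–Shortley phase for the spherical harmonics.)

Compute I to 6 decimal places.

-0.218510

m-sum 0 ✓  L=4 even ✓  0≤2≤2 ✓
Π(2lᵢ+1) = 3×3×5 = 45
triangle coeff Δ(1,1,2) = 1/30
Σ_t [0,0]: t=0:+1/1 = 1/1
(3j)²=2/15 [(1 1 2; 0 0 0)], sign=+1
Σ_t [0,0]: t=0:+1/2 = 1/2
(3j)²=1/10 [(1 1 2; 1 0 -1)], sign=-1
⇒ 4πI² = 3/5
I = (-1)√(3/5/(4π)) = -0.21850969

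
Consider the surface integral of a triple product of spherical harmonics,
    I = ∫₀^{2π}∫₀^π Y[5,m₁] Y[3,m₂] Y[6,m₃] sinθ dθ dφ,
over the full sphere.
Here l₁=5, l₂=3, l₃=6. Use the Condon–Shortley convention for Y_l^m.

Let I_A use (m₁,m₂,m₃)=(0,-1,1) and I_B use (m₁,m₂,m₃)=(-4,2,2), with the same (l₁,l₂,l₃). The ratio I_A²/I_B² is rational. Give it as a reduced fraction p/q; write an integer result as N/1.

14/45

Shared (l₁,l₂,l₃)=(5,3,6): N and (l;000)² cancel in I_A²/I_B².
A: Δ = 2!·8!·4!/15! = 1/675675; Racah Σ t=0..2: t=0:+1/5760 t=1:−1/3456 t=2:+1/34560 = -1/11520; ⇒ 3j(5 3 6; 0 -1 1)² = 2/429, sgn +1
B: Δ = 2!·8!·4!/15! = 1/675675; Racah Σ t=1..2: t=1:−1/967680 t=2:+1/60480 = 1/64512; ⇒ 3j(5 3 6; -4 2 2)² = 15/1001, sgn +1
I_A²/I_B² = (2/429)/(15/1001) = 14/45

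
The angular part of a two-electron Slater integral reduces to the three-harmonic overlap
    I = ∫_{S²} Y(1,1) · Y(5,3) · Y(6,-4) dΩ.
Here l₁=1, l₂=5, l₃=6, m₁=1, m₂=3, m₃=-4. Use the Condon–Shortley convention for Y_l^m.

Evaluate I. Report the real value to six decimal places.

0.274090

Rules hold: Σm=0, L=12 even, 4≤6≤6.
N = 3·11·13 = 429
Δ = 0!·2!·10!/13! = 1/858
Racah Σ t=0..0: t=0:+1/14400 = 1/14400
⇒ 3j(1 5 6; 0 0 0)² = 6/143, sgn +1
Racah Σ t=0..0: t=0:+1/161280 = 1/161280
⇒ 3j(1 5 6; 1 3 -4)² = 15/286, sgn +1
4πI² = N·(3j₀)²·(3jₘ)² = 135/143
I = +1·√(0.944056/4π) = 0.27409047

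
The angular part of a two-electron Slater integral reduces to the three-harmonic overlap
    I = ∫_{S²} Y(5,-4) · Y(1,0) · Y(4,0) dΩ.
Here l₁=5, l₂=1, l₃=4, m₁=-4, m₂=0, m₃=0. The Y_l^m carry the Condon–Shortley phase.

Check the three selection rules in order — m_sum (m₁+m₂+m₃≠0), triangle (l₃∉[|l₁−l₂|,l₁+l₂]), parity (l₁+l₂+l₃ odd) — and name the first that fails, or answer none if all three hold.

m_sum

m₁+m₂+m₃ = -4 + 0 + 0 = -4  ✗
triangle: |5−1|=4 ≤ l₃=4 ≤ 5+1=6
parity: l₁+l₂+l₃ = 10 is even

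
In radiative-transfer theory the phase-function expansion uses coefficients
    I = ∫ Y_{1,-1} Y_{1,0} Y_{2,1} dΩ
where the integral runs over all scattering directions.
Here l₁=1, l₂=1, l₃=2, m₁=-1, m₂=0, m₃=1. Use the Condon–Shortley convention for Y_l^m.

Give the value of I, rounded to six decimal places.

-0.218510

m-sum 0 ✓  L=4 even ✓  0≤2≤2 ✓
Π(2lᵢ+1) = 3×3×5 = 45
triangle coeff Δ(1,1,2) = 1/30
Σ_t [0,0]: t=0:+1/1 = 1/1
(3j)²=2/15 [(1 1 2; 0 0 0)], sign=+1
Σ_t [0,0]: t=0:+1/2 = 1/2
(3j)²=1/10 [(1 1 2; -1 0 1)], sign=-1
⇒ 4πI² = 3/5
I = (-1)√(3/5/(4π)) = -0.21850969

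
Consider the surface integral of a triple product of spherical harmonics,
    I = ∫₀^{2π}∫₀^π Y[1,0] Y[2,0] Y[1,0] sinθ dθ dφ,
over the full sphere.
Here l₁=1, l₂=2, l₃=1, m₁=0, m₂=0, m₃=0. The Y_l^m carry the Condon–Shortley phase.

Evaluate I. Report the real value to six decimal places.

0.252313

m-sum 0 ✓  L=4 even ✓  1≤1≤3 ✓
Π(2lᵢ+1) = 3×5×3 = 45
triangle coeff Δ(1,2,1) = 1/30
Σ_t [1,1]: t=1:−1/1 = -1/1
(3j)²=2/15 [(1 2 1; 0 0 0)], sign=+1
(m-triple is (0,0,0) — same symbol as above.)
⇒ 4πI² = 4/5
I = (+1)√(4/5/(4π)) = 0.25231325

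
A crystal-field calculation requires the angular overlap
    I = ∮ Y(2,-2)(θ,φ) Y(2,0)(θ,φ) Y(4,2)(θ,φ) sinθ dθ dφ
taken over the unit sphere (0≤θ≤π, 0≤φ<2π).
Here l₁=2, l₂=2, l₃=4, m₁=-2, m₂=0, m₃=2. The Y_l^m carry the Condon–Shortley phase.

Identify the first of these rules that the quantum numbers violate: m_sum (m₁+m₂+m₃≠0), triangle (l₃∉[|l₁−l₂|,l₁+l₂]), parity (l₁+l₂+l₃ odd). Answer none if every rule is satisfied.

azimuthal sum: -2 + 0 + 2 = 0  ✓
0 ≤ 4 ≤ 4 (triangle on l)  ✓
L = 2 + 2 + 4 = 8 (even)  ✓

none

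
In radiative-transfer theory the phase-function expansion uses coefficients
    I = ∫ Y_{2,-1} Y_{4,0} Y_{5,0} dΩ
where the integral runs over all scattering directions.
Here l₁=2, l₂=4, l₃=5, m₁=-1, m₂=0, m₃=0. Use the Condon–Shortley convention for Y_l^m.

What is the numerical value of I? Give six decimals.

-1 + 0 + 0 = -1 ≠ 0: azimuthal integral kills it; I = 0

0.000000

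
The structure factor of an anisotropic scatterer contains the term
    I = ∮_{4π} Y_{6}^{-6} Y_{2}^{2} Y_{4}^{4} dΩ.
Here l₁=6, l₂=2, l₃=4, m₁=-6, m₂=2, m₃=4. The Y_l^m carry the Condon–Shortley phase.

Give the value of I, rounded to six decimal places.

m-sum 0 ✓  L=12 even ✓  4≤4≤8 ✓
Π(2lᵢ+1) = 13×5×9 = 585
triangle coeff Δ(6,2,4) = 1/6435
Σ_t [2,2]: t=2:+1/2304 = 1/2304
(3j)²=5/143 [(6 2 4; 0 0 0)], sign=+1
Σ_t [4,4]: t=4:+1/967680 = 1/967680
(3j)²=1/13 [(6 2 4; -6 2 4)], sign=+1
⇒ 4πI² = 225/143
I = (+1)√(225/143/(4π)) = 0.35384927

0.353849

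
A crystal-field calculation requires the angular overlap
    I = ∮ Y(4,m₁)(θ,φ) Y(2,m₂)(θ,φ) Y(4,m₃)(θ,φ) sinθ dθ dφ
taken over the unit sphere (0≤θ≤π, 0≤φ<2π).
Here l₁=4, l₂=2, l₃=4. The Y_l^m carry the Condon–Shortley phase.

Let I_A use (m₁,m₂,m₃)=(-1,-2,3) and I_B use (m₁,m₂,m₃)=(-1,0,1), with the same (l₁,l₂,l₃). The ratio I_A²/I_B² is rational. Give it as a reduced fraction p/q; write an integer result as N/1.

378/289

Same 4,2,4: normalisation and zero-m 3j drop out of the ratio.
A: Δ: 2! 6! 2! / 11! → 1/13860; sum: t=0:+1/480 = 1/480; 3j²(4 2 4; -1 -2 3) = Δ·Π!·Σ² = 3/110  (sign -1)
B: Δ: 2! 6! 2! / 11! → 1/13860; sum: t=0:+1/480 t=1:−1/48 t=2:+1/144 = -17/1440; 3j²(4 2 4; -1 0 1) = Δ·Π!·Σ² = 289/13860  (sign +1)
I_A²/I_B² = (3/110)/(289/13860) = 378/289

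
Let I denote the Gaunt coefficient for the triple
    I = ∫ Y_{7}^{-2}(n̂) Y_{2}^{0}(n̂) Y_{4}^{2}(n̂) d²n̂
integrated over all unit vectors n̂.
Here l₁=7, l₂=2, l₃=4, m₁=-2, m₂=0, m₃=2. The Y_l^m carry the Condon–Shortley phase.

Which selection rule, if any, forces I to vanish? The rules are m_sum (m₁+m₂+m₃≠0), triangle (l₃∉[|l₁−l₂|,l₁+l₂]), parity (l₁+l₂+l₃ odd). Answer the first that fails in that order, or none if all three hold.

m₁+m₂+m₃ = -2 + 0 + 2 = 0  ✓
triangle: |7−2|=5 ≤ l₃=4 ≤ 7+2=9  ✗
parity: l₁+l₂+l₃ = 13 is odd

triangle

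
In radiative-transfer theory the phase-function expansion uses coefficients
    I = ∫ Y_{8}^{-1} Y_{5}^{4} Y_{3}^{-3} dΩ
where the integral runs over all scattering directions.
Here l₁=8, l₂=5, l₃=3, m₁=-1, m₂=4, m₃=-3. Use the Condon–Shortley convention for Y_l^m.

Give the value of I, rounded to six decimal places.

-0.011108

m-sum 0 ✓  L=16 even ✓  3≤3≤13 ✓
Π(2lᵢ+1) = 17×11×7 = 1309
triangle coeff Δ(8,5,3) = 1/136136
Σ_t [5,5]: t=5:−1/518400 = -1/518400
(3j)²=56/2431 [(8 5 3; 0 0 0)], sign=+1
Σ_t [9,9]: t=9:−1/261273600 = -1/261273600
(3j)²=1/19448 [(8 5 3; -1 4 -3)], sign=-1
⇒ 4πI² = 49/31603
I = (-1)√(49/31603/(4π)) = -0.01110782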